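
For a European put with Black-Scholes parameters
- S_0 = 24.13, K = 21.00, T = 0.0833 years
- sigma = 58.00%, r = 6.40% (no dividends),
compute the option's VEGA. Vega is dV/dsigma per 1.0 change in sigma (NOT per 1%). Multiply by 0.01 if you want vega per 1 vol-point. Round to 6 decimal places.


Answer: Vega = 1.776907

Derivation:
d1 = 0.9455048348; d2 = 0.7781067464
phi(d1) = 0.2551437341; exp(-qT) = 1.0000000000; exp(-rT) = 0.9946829856
Vega = S * exp(-qT) * phi(d1) * sqrt(T) = 24.1300 * 1.0000000000 * 0.2551437341 * 0.2886173938 = 1.776907


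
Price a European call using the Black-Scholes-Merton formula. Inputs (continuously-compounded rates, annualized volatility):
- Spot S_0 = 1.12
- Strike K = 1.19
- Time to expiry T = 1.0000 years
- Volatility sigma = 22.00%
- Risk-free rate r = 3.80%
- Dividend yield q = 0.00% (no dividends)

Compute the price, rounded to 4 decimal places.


Answer: Price = 0.0869

Derivation:
d1 = (ln(S/K) + (r - q + 0.5*sigma^2) * T) / (sigma * sqrt(T)) = 0.00716081
d2 = d1 - sigma * sqrt(T) = -0.21283919
exp(-rT) = 0.96271294; exp(-qT) = 1.00000000
C = S_0 * exp(-qT) * N(d1) - K * exp(-rT) * N(d2)
N(d1) = 0.50285673; N(d2) = 0.41572620
C = 1.1200 * 1.00000000 * 0.50285673 - 1.1900 * 0.96271294 * 0.41572620 = 0.0869


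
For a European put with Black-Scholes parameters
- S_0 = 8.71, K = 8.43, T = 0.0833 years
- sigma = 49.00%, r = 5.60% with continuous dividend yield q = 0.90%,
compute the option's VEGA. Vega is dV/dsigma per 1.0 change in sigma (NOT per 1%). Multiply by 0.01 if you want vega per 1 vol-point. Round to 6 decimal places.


Answer: Vega = 0.949200

Derivation:
d1 = 0.3294403386; d2 = 0.1880178157
phi(d1) = 0.3778703991; exp(-qT) = 0.9992505810; exp(-rT) = 0.9953460633
Vega = S * exp(-qT) * phi(d1) * sqrt(T) = 8.7100 * 0.9992505810 * 0.3778703991 * 0.2886173938 = 0.949200


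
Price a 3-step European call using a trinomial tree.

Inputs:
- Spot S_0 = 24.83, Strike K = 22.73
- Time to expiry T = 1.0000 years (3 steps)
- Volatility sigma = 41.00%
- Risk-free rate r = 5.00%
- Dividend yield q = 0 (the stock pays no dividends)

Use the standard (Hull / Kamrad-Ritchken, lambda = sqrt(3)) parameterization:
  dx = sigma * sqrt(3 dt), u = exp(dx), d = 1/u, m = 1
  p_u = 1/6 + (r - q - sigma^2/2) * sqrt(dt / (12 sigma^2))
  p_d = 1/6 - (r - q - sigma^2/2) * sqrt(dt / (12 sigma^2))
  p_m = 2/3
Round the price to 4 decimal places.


dt = T/N = 0.333333; dx = sigma*sqrt(3*dt) = 0.410000
u = exp(dx) = 1.506818; d = 1/u = 0.663650
p_u = 0.152825, p_m = 0.666667, p_d = 0.180508
Discount per step: exp(-r*dt) = 0.983471
Stock lattice S(k, j) with j the centered position index:
  k=0: S(0,+0) = 24.8300
  k=1: S(1,-1) = 16.4784; S(1,+0) = 24.8300; S(1,+1) = 37.4143
  k=2: S(2,-2) = 10.9359; S(2,-1) = 16.4784; S(2,+0) = 24.8300; S(2,+1) = 37.4143; S(2,+2) = 56.3765
  k=3: S(3,-3) = 7.2576; S(3,-2) = 10.9359; S(3,-1) = 16.4784; S(3,+0) = 24.8300; S(3,+1) = 37.4143; S(3,+2) = 56.3765; S(3,+3) = 84.9491
Terminal payoffs V(N, j) = max(S_T - K, 0):
  V(3,-3) = 0.000000; V(3,-2) = 0.000000; V(3,-1) = 0.000000; V(3,+0) = 2.100000; V(3,+1) = 14.684286; V(3,+2) = 33.646511; V(3,+3) = 62.219129
Backward induction: V(k, j) = exp(-r*dt) * [p_u * V(k+1, j+1) + p_m * V(k+1, j) + p_d * V(k+1, j-1)]
  V(2,-2) = exp(-r*dt) * [p_u*0.000000 + p_m*0.000000 + p_d*0.000000] = 0.000000
  V(2,-1) = exp(-r*dt) * [p_u*2.100000 + p_m*0.000000 + p_d*0.000000] = 0.315628
  V(2,+0) = exp(-r*dt) * [p_u*14.684286 + p_m*2.100000 + p_d*0.000000] = 3.583897
  V(2,+1) = exp(-r*dt) * [p_u*33.646511 + p_m*14.684286 + p_d*2.100000] = 15.057563
  V(2,+2) = exp(-r*dt) * [p_u*62.219129 + p_m*33.646511 + p_d*14.684286] = 34.018564
  V(1,-1) = exp(-r*dt) * [p_u*3.583897 + p_m*0.315628 + p_d*0.000000] = 0.745598
  V(1,+0) = exp(-r*dt) * [p_u*15.057563 + p_m*3.583897 + p_d*0.315628] = 4.668945
  V(1,+1) = exp(-r*dt) * [p_u*34.018564 + p_m*15.057563 + p_d*3.583897] = 15.621649
  V(0,+0) = exp(-r*dt) * [p_u*15.621649 + p_m*4.668945 + p_d*0.745598] = 5.541467

Answer: Price = V(0,0) = 5.5415


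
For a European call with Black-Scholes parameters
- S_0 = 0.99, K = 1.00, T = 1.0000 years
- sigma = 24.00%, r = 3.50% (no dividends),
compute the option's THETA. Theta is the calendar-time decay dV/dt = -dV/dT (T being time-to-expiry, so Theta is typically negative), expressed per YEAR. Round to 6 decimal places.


d1 = 0.2239569339; d2 = -0.0160430661
phi(d1) = 0.3890618746; exp(-qT) = 1.0000000000; exp(-rT) = 0.9656054163
Theta = -S*exp(-qT)*phi(d1)*sigma/(2*sqrt(T)) - r*K*exp(-rT)*N(d2) + q*S*exp(-qT)*N(d1)
N(d1) = 0.5886045931; N(d2) = 0.4936000172; sqrt(T) = 1.0000000000
Term 1 = -0.9900 * 1.0000000000 * 0.3890618746 * 0.2400 / (2 * 1.0000000000) = -0.0462205507
Term 2 = -0.0350 * 1.0000 * 0.9656054163 * 0.4936000172 = -0.0166817998
Term 3 = 0 (no dividend yield, q = 0)
Theta = -0.0462205507 + (-0.0166817998) + (0.0000000000) = -0.062902

Answer: Theta = -0.062902


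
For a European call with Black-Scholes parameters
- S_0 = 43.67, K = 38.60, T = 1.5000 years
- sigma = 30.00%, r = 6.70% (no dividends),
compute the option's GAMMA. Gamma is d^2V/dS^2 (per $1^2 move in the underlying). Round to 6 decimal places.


d1 = 0.7931150882; d2 = 0.4256916268
phi(d1) = 0.2912846519; exp(-qT) = 1.0000000000; exp(-rT) = 0.9043851124
Gamma = exp(-qT) * phi(d1) / (S * sigma * sqrt(T)) = 1.0000000000 * 0.2912846519 / (43.6700 * 0.3000 * 1.2247448714) = 0.018154

Answer: Gamma = 0.018154


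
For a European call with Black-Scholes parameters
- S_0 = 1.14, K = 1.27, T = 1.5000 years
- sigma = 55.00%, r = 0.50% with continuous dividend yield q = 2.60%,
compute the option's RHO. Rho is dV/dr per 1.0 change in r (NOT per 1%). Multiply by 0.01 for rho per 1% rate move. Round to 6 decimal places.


d1 = 0.1297284832; d2 = -0.5438811961
phi(d1) = 0.3955993696; exp(-qT) = 0.9617507091; exp(-rT) = 0.9925280548
N(d2) = 0.2932616148
Rho = K*T*exp(-rT)*N(d2) = 1.2700 * 1.5000 * 0.9925280548 * 0.2932616148 = 0.554489

Answer: Rho = 0.554489


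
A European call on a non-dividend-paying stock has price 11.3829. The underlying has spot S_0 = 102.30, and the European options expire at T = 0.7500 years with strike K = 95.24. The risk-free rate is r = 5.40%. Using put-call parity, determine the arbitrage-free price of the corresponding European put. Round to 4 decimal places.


Answer: Put price = 0.5427

Derivation:
Put-call parity: C - P = S_0 * exp(-qT) - K * exp(-rT).
S_0 * exp(-qT) = 102.3000 * 1.00000000 = 102.30000000
K * exp(-rT) = 95.2400 * 0.96030916 = 91.45984483
P = C - S*exp(-qT) + K*exp(-rT)
P = 11.3829 - 102.30000000 + 91.45984483 = 0.5427


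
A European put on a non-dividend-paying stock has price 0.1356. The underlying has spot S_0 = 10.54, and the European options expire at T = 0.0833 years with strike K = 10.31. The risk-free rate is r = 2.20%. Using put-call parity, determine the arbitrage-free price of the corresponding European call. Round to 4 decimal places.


Put-call parity: C - P = S_0 * exp(-qT) - K * exp(-rT).
S_0 * exp(-qT) = 10.5400 * 1.00000000 = 10.54000000
K * exp(-rT) = 10.3100 * 0.99816908 = 10.29112320
C = P + S*exp(-qT) - K*exp(-rT)
C = 0.1356 + 10.54000000 - 10.29112320 = 0.3845

Answer: Call price = 0.3845


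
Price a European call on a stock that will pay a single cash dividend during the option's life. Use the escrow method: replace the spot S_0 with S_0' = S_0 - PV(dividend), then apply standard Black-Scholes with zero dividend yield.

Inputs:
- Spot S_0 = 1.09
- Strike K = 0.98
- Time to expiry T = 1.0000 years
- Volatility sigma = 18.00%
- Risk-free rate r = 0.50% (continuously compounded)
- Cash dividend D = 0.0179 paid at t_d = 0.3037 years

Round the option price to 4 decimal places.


Answer: Price = 0.1318

Derivation:
PV(D) = D * exp(-r * t_d) = 0.0179 * 0.99848265 = 0.01787284
S_0' = S_0 - PV(D) = 1.0900 - 0.01787284 = 1.07212716
d1 = (ln(S_0'/K) + (r + sigma^2/2)*T) / (sigma*sqrt(T)) = 0.61692990
d2 = d1 - sigma*sqrt(T) = 0.43692990
exp(-rT) = 0.99501248
N(d1) = 0.73135952; N(d2) = 0.66891891
C = S_0' * N(d1) - K * exp(-rT) * N(d2) = 1.07212716 * 0.73135952 - 0.9800 * 0.99501248 * 0.66891891 = 0.1318


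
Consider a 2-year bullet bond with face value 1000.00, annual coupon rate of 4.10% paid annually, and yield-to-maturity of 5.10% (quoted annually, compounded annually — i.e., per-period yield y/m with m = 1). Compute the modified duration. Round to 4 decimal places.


Coupon per period c = face * coupon_rate / m = 41.000000
Periods per year m = 1; per-period yield y/m = 0.051000
Number of cashflows N = 2
Cashflows (t years, CF_t, discount factor 1/(1+y/m)^(m*t), PV):
  t = 1.0000: CF_t = 41.000000, DF = 0.951475, PV = 39.010466
  t = 2.0000: CF_t = 1041.000000, DF = 0.905304, PV = 942.421743
Price P = sum_t PV_t = 981.432209
First compute Macaulay numerator sum_t t * PV_t:
  t * PV_t at t = 1.0000: 39.010466
  t * PV_t at t = 2.0000: 1884.843486
Macaulay duration D = 1923.853953 / 981.432209 = 1.960251
Modified duration = D / (1 + y/m) = 1.960251 / (1 + 0.051000) = 1.865130

Answer: Modified duration = 1.8651


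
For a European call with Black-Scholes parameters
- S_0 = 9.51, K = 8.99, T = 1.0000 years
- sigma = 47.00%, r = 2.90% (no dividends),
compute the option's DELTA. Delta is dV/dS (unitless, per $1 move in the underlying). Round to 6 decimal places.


Answer: Delta = 0.661420

Derivation:
d1 = 0.4163426129; d2 = -0.0536573871
phi(d1) = 0.3658217380; exp(-qT) = 1.0000000000; exp(-rT) = 0.9714164645
N(d1) = 0.6614203426
Delta = exp(-qT) * N(d1) = 1.0000000000 * 0.6614203426 = 0.661420


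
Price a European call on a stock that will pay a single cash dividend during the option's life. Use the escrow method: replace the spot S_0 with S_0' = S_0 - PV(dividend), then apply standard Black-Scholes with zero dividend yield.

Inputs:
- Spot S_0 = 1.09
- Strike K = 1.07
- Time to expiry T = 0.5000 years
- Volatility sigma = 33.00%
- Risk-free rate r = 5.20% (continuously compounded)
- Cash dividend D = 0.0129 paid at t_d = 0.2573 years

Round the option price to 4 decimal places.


PV(D) = D * exp(-r * t_d) = 0.0129 * 0.98670951 = 0.01272855
S_0' = S_0 - PV(D) = 1.0900 - 0.01272855 = 1.07727145
d1 = (ln(S_0'/K) + (r + sigma^2/2)*T) / (sigma*sqrt(T)) = 0.25712013
d2 = d1 - sigma*sqrt(T) = 0.02377489
exp(-rT) = 0.97433509
N(d1) = 0.60145698; N(d2) = 0.50948392
C = S_0' * N(d1) - K * exp(-rT) * N(d2) = 1.07727145 * 0.60145698 - 1.0700 * 0.97433509 * 0.50948392 = 0.1168

Answer: Price = 0.1168


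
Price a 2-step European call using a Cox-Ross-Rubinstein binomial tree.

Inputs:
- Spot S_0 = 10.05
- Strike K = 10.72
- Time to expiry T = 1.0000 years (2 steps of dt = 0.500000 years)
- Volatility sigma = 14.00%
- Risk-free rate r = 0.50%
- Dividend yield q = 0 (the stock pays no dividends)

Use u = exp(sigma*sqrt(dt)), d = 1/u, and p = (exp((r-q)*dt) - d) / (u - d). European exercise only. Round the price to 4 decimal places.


dt = T/N = 0.500000
u = exp(sigma*sqrt(dt)) = 1.104061; d = 1/u = 0.905747
p = (exp((r-q)*dt) - d) / (u - d) = 0.487894
Discount per step: exp(-r*dt) = 0.997503
Stock lattice S(k, i) with i counting down-moves:
  k=0: S(0,0) = 10.0500
  k=1: S(1,0) = 11.0958; S(1,1) = 9.1028
  k=2: S(2,0) = 12.2504; S(2,1) = 10.0500; S(2,2) = 8.2448
Terminal payoffs V(N, i) = max(S_T - K, 0):
  V(2,0) = 1.530448; V(2,1) = 0.000000; V(2,2) = 0.000000
Backward induction: V(k, i) = exp(-r*dt) * [p * V(k+1, i) + (1-p) * V(k+1, i+1)].
  V(1,0) = exp(-r*dt) * [p*1.530448 + (1-p)*0.000000] = 0.744831
  V(1,1) = exp(-r*dt) * [p*0.000000 + (1-p)*0.000000] = 0.000000
  V(0,0) = exp(-r*dt) * [p*0.744831 + (1-p)*0.000000] = 0.362491

Answer: Price = V(0,0) = 0.3625


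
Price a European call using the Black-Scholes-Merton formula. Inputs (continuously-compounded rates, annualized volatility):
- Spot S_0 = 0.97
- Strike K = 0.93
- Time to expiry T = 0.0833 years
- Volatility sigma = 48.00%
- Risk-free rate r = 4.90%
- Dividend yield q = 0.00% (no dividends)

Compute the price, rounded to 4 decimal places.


d1 = (ln(S/K) + (r - q + 0.5*sigma^2) * T) / (sigma * sqrt(T)) = 0.40270547
d2 = d1 - sigma * sqrt(T) = 0.26416912
exp(-rT) = 0.99592662; exp(-qT) = 1.00000000
C = S_0 * exp(-qT) * N(d1) - K * exp(-rT) * N(d2)
N(d1) = 0.65641754; N(d2) = 0.60417520
C = 0.9700 * 1.00000000 * 0.65641754 - 0.9300 * 0.99592662 * 0.60417520 = 0.0771

Answer: Price = 0.0771


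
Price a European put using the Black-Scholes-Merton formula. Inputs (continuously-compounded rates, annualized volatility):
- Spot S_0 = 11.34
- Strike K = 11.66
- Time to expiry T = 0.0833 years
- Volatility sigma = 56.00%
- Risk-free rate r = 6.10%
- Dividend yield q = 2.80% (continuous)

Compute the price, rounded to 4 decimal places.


Answer: Price = 0.8905

Derivation:
d1 = (ln(S/K) + (r - q + 0.5*sigma^2) * T) / (sigma * sqrt(T)) = -0.07435414
d2 = d1 - sigma * sqrt(T) = -0.23597988
exp(-rT) = 0.99493159; exp(-qT) = 0.99767032
P = K * exp(-rT) * N(-d2) - S_0 * exp(-qT) * N(-d1)
N(-d1) = 0.52963570; N(-d2) = 0.59327586
P = 11.6600 * 0.99493159 * 0.59327586 - 11.3400 * 0.99767032 * 0.52963570 = 0.8905


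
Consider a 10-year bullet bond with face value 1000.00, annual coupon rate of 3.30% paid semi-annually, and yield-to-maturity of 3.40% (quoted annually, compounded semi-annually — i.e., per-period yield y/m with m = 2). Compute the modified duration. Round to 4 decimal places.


Coupon per period c = face * coupon_rate / m = 16.500000
Periods per year m = 2; per-period yield y/m = 0.017000
Number of cashflows N = 20
Cashflows (t years, CF_t, discount factor 1/(1+y/m)^(m*t), PV):
  t = 0.5000: CF_t = 16.500000, DF = 0.983284, PV = 16.224189
  t = 1.0000: CF_t = 16.500000, DF = 0.966848, PV = 15.952988
  t = 1.5000: CF_t = 16.500000, DF = 0.950686, PV = 15.686321
  t = 2.0000: CF_t = 16.500000, DF = 0.934795, PV = 15.424111
  t = 2.5000: CF_t = 16.500000, DF = 0.919169, PV = 15.166284
  t = 3.0000: CF_t = 16.500000, DF = 0.903804, PV = 14.912767
  t = 3.5000: CF_t = 16.500000, DF = 0.888696, PV = 14.663488
  t = 4.0000: CF_t = 16.500000, DF = 0.873841, PV = 14.418375
  t = 4.5000: CF_t = 16.500000, DF = 0.859234, PV = 14.177360
  t = 5.0000: CF_t = 16.500000, DF = 0.844871, PV = 13.940374
  t = 5.5000: CF_t = 16.500000, DF = 0.830748, PV = 13.707349
  t = 6.0000: CF_t = 16.500000, DF = 0.816862, PV = 13.478219
  t = 6.5000: CF_t = 16.500000, DF = 0.803207, PV = 13.252919
  t = 7.0000: CF_t = 16.500000, DF = 0.789781, PV = 13.031386
  t = 7.5000: CF_t = 16.500000, DF = 0.776579, PV = 12.813555
  t = 8.0000: CF_t = 16.500000, DF = 0.763598, PV = 12.599366
  t = 8.5000: CF_t = 16.500000, DF = 0.750834, PV = 12.388757
  t = 9.0000: CF_t = 16.500000, DF = 0.738283, PV = 12.181669
  t = 9.5000: CF_t = 16.500000, DF = 0.725942, PV = 11.978042
  t = 10.0000: CF_t = 1016.500000, DF = 0.713807, PV = 725.585048
Price P = sum_t PV_t = 991.582566
First compute Macaulay numerator sum_t t * PV_t:
  t * PV_t at t = 0.5000: 8.112094
  t * PV_t at t = 1.0000: 15.952988
  t * PV_t at t = 1.5000: 23.529481
  t * PV_t at t = 2.0000: 30.848221
  t * PV_t at t = 2.5000: 37.915710
  t * PV_t at t = 3.0000: 44.738300
  t * PV_t at t = 3.5000: 51.322206
  t * PV_t at t = 4.0000: 57.673501
  t * PV_t at t = 4.5000: 63.798120
  t * PV_t at t = 5.0000: 69.701868
  t * PV_t at t = 5.5000: 75.390418
  t * PV_t at t = 6.0000: 80.869314
  t * PV_t at t = 6.5000: 86.143976
  t * PV_t at t = 7.0000: 91.219701
  t * PV_t at t = 7.5000: 96.101665
  t * PV_t at t = 8.0000: 100.794929
  t * PV_t at t = 8.5000: 105.304437
  t * PV_t at t = 9.0000: 109.635020
  t * PV_t at t = 9.5000: 113.791401
  t * PV_t at t = 10.0000: 7255.850477
Macaulay duration D = 8518.693828 / 991.582566 = 8.591008
Modified duration = D / (1 + y/m) = 8.591008 / (1 + 0.017000) = 8.447402

Answer: Modified duration = 8.4474


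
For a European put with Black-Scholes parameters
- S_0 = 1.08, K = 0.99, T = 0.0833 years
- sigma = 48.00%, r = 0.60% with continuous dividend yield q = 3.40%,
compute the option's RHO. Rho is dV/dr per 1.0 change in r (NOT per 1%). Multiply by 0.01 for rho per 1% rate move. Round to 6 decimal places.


d1 = 0.6805083118; d2 = 0.5419719627
phi(d1) = 0.3164834548; exp(-qT) = 0.9971718069; exp(-rT) = 0.9995003249
N(-d2) = 0.2939189103
Rho = -K*T*exp(-rT)*N(-d2) = -0.9900 * 0.0833 * 0.9995003249 * 0.2939189103 = -0.024226

Answer: Rho = -0.024226


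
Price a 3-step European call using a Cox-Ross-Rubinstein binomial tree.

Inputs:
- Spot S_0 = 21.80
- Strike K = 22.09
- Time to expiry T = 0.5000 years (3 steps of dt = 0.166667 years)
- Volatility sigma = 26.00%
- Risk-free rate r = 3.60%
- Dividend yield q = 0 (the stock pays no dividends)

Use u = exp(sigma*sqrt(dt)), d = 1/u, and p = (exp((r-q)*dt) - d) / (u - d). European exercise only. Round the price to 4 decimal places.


Answer: Price = V(0,0) = 1.7735

Derivation:
dt = T/N = 0.166667
u = exp(sigma*sqrt(dt)) = 1.111983; d = 1/u = 0.899295
p = (exp((r-q)*dt) - d) / (u - d) = 0.501784
Discount per step: exp(-r*dt) = 0.994018
Stock lattice S(k, i) with i counting down-moves:
  k=0: S(0,0) = 21.8000
  k=1: S(1,0) = 24.2412; S(1,1) = 19.6046
  k=2: S(2,0) = 26.9558; S(2,1) = 21.8000; S(2,2) = 17.6303
  k=3: S(3,0) = 29.9744; S(3,1) = 24.2412; S(3,2) = 19.6046; S(3,3) = 15.8549
Terminal payoffs V(N, i) = max(S_T - K, 0):
  V(3,0) = 7.884399; V(3,1) = 2.151221; V(3,2) = 0.000000; V(3,3) = 0.000000
Backward induction: V(k, i) = exp(-r*dt) * [p * V(k+1, i) + (1-p) * V(k+1, i+1)].
  V(2,0) = exp(-r*dt) * [p*7.884399 + (1-p)*2.151221] = 4.997959
  V(2,1) = exp(-r*dt) * [p*2.151221 + (1-p)*0.000000] = 1.072991
  V(2,2) = exp(-r*dt) * [p*0.000000 + (1-p)*0.000000] = 0.000000
  V(1,0) = exp(-r*dt) * [p*4.997959 + (1-p)*1.072991] = 3.024276
  V(1,1) = exp(-r*dt) * [p*1.072991 + (1-p)*0.000000] = 0.535189
  V(0,0) = exp(-r*dt) * [p*3.024276 + (1-p)*0.535189] = 1.773500


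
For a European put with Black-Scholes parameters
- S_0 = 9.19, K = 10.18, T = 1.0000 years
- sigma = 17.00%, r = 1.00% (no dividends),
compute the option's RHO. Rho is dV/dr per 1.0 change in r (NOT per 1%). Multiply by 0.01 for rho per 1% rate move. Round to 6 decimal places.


Answer: Rho = -7.407812

Derivation:
d1 = -0.4579945574; d2 = -0.6279945574
phi(d1) = 0.3592207990; exp(-qT) = 1.0000000000; exp(-rT) = 0.9900498337
N(-d2) = 0.7349962473
Rho = -K*T*exp(-rT)*N(-d2) = -10.1800 * 1.0000 * 0.9900498337 * 0.7349962473 = -7.407812


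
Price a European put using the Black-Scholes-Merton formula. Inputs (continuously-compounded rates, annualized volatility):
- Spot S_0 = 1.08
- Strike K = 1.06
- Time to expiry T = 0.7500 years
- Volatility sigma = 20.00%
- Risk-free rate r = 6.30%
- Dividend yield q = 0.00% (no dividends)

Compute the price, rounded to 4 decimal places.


d1 = (ln(S/K) + (r - q + 0.5*sigma^2) * T) / (sigma * sqrt(T)) = 0.46731962
d2 = d1 - sigma * sqrt(T) = 0.29411454
exp(-rT) = 0.95384891; exp(-qT) = 1.00000000
P = K * exp(-rT) * N(-d2) - S_0 * exp(-qT) * N(-d1)
N(-d1) = 0.32013561; N(-d2) = 0.38433519
P = 1.0600 * 0.95384891 * 0.38433519 - 1.0800 * 1.00000000 * 0.32013561 = 0.0428

Answer: Price = 0.0428


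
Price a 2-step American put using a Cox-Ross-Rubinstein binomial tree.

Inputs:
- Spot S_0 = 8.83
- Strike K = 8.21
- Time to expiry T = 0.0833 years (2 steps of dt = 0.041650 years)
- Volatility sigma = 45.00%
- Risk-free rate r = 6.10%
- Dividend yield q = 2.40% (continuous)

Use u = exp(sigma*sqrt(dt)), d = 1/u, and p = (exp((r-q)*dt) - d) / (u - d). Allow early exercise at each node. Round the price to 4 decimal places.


Answer: Price = V(0,0) = 0.2270

Derivation:
dt = T/N = 0.041650
u = exp(sigma*sqrt(dt)) = 1.096187; d = 1/u = 0.912253
p = (exp((r-q)*dt) - d) / (u - d) = 0.485442
Discount per step: exp(-r*dt) = 0.997463
Stock lattice S(k, i) with i counting down-moves:
  k=0: S(0,0) = 8.8300
  k=1: S(1,0) = 9.6793; S(1,1) = 8.0552
  k=2: S(2,0) = 10.6104; S(2,1) = 8.8300; S(2,2) = 7.3484
Terminal payoffs V(N, i) = max(K - S_T, 0):
  V(2,0) = 0.000000; V(2,1) = 0.000000; V(2,2) = 0.861619
Backward induction: V(k, i) = exp(-r*dt) * [p * V(k+1, i) + (1-p) * V(k+1, i+1)]; then take max(V_cont, immediate exercise) for American.
  V(1,0) = exp(-r*dt) * [p*0.000000 + (1-p)*0.000000] = 0.000000; exercise = 0.000000; V(1,0) = max -> 0.000000
  V(1,1) = exp(-r*dt) * [p*0.000000 + (1-p)*0.861619] = 0.442228; exercise = 0.154803; V(1,1) = max -> 0.442228
  V(0,0) = exp(-r*dt) * [p*0.000000 + (1-p)*0.442228] = 0.226975; exercise = 0.000000; V(0,0) = max -> 0.226975


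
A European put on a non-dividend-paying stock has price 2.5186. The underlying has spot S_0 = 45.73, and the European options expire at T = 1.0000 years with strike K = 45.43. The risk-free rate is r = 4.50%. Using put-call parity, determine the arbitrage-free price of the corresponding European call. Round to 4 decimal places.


Put-call parity: C - P = S_0 * exp(-qT) - K * exp(-rT).
S_0 * exp(-qT) = 45.7300 * 1.00000000 = 45.73000000
K * exp(-rT) = 45.4300 * 0.95599748 = 43.43096560
C = P + S*exp(-qT) - K*exp(-rT)
C = 2.5186 + 45.73000000 - 43.43096560 = 4.8176

Answer: Call price = 4.8176


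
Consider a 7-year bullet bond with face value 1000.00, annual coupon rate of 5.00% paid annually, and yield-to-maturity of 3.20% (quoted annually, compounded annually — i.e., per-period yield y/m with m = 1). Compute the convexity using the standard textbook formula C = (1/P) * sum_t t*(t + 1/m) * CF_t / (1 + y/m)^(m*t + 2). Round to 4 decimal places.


Answer: Convexity = 43.9273

Derivation:
Coupon per period c = face * coupon_rate / m = 50.000000
Periods per year m = 1; per-period yield y/m = 0.032000
Number of cashflows N = 7
Cashflows (t years, CF_t, discount factor 1/(1+y/m)^(m*t), PV):
  t = 1.0000: CF_t = 50.000000, DF = 0.968992, PV = 48.449612
  t = 2.0000: CF_t = 50.000000, DF = 0.938946, PV = 46.947299
  t = 3.0000: CF_t = 50.000000, DF = 0.909831, PV = 45.491569
  t = 4.0000: CF_t = 50.000000, DF = 0.881620, PV = 44.080977
  t = 5.0000: CF_t = 50.000000, DF = 0.854283, PV = 42.714125
  t = 6.0000: CF_t = 50.000000, DF = 0.827793, PV = 41.389656
  t = 7.0000: CF_t = 1050.000000, DF = 0.802125, PV = 842.231379
Price P = sum_t PV_t = 1111.304618
Convexity numerator sum_t t*(t + 1/m) * CF_t / (1+y/m)^(m*t + 2):
  t = 1.0000: term = 90.983137
  t = 2.0000: term = 264.485864
  t = 3.0000: term = 512.569504
  t = 4.0000: term = 827.793127
  t = 5.0000: term = 1203.187685
  t = 6.0000: term = 1632.231355
  t = 7.0000: term = 44285.346846
Convexity = (1/P) * sum = 48816.597519 / 1111.304618 = 43.927288


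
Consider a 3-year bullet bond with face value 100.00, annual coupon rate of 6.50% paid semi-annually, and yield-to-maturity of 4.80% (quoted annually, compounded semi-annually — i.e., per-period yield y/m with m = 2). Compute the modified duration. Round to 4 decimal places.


Coupon per period c = face * coupon_rate / m = 3.250000
Periods per year m = 2; per-period yield y/m = 0.024000
Number of cashflows N = 6
Cashflows (t years, CF_t, discount factor 1/(1+y/m)^(m*t), PV):
  t = 0.5000: CF_t = 3.250000, DF = 0.976562, PV = 3.173828
  t = 1.0000: CF_t = 3.250000, DF = 0.953674, PV = 3.099442
  t = 1.5000: CF_t = 3.250000, DF = 0.931323, PV = 3.026798
  t = 2.0000: CF_t = 3.250000, DF = 0.909495, PV = 2.955858
  t = 2.5000: CF_t = 3.250000, DF = 0.888178, PV = 2.886580
  t = 3.0000: CF_t = 103.250000, DF = 0.867362, PV = 89.555099
Price P = sum_t PV_t = 104.697605
First compute Macaulay numerator sum_t t * PV_t:
  t * PV_t at t = 0.5000: 1.586914
  t * PV_t at t = 1.0000: 3.099442
  t * PV_t at t = 1.5000: 4.540198
  t * PV_t at t = 2.0000: 5.911716
  t * PV_t at t = 2.5000: 7.216450
  t * PV_t at t = 3.0000: 268.665298
Macaulay duration D = 291.020017 / 104.697605 = 2.779624
Modified duration = D / (1 + y/m) = 2.779624 / (1 + 0.024000) = 2.714477

Answer: Modified duration = 2.7145


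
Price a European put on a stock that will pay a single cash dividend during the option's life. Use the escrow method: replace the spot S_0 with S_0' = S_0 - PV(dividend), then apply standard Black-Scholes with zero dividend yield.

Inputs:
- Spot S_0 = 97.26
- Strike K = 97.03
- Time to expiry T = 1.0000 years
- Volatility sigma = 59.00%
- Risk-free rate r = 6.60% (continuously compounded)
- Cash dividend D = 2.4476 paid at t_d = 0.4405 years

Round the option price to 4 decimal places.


PV(D) = D * exp(-r * t_d) = 2.4476 * 0.97134555 = 2.37746538
S_0' = S_0 - PV(D) = 97.2600 - 2.37746538 = 94.88253462
d1 = (ln(S_0'/K) + (r + sigma^2/2)*T) / (sigma*sqrt(T)) = 0.36893125
d2 = d1 - sigma*sqrt(T) = -0.22106875
exp(-rT) = 0.93613086
N(-d1) = 0.35608948; N(-d2) = 0.58748055
P = K * exp(-rT) * N(-d2) - S_0' * N(-d1) = 97.0300 * 0.93613086 * 0.58748055 - 94.88253462 * 0.35608948 = 19.5758

Answer: Price = 19.5758


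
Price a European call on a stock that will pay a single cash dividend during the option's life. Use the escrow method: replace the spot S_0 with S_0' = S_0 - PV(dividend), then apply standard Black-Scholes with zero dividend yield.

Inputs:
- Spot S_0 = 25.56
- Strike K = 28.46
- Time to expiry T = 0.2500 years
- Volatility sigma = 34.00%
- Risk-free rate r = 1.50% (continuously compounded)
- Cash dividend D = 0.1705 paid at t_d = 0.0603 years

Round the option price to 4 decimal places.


Answer: Price = 0.7079

Derivation:
PV(D) = D * exp(-r * t_d) = 0.1705 * 0.99909591 = 0.17034585
S_0' = S_0 - PV(D) = 25.5600 - 0.17034585 = 25.38965415
d1 = (ln(S_0'/K) + (r + sigma^2/2)*T) / (sigma*sqrt(T)) = -0.56445776
d2 = d1 - sigma*sqrt(T) = -0.73445776
exp(-rT) = 0.99625702
N(d1) = 0.28622132; N(d2) = 0.23133490
C = S_0' * N(d1) - K * exp(-rT) * N(d2) = 25.38965415 * 0.28622132 - 28.4600 * 0.99625702 * 0.23133490 = 0.7079


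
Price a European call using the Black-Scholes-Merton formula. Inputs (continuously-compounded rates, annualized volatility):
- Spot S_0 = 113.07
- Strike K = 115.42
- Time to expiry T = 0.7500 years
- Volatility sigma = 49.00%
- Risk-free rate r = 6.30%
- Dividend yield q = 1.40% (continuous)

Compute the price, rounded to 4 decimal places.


d1 = (ln(S/K) + (r - q + 0.5*sigma^2) * T) / (sigma * sqrt(T)) = 0.25030360
d2 = d1 - sigma * sqrt(T) = -0.17404884
exp(-rT) = 0.95384891; exp(-qT) = 0.98955493
C = S_0 * exp(-qT) * N(d1) - K * exp(-rT) * N(d2)
N(d1) = 0.59882371; N(d2) = 0.43091354
C = 113.0700 * 0.98955493 * 0.59882371 - 115.4200 * 0.95384891 * 0.43091354 = 19.5611

Answer: Price = 19.5611


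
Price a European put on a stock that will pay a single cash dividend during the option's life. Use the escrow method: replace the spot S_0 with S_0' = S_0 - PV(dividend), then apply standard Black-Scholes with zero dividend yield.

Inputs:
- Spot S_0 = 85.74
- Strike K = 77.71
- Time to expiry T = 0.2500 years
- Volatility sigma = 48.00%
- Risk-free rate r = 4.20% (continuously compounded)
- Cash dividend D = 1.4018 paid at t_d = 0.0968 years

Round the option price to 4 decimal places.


Answer: Price = 4.5387

Derivation:
PV(D) = D * exp(-r * t_d) = 1.4018 * 0.99594265 = 1.39611241
S_0' = S_0 - PV(D) = 85.7400 - 1.39611241 = 84.34388759
d1 = (ln(S_0'/K) + (r + sigma^2/2)*T) / (sigma*sqrt(T)) = 0.50507663
d2 = d1 - sigma*sqrt(T) = 0.26507663
exp(-rT) = 0.98955493
N(-d1) = 0.30675251; N(-d2) = 0.39547521
P = K * exp(-rT) * N(-d2) - S_0' * N(-d1) = 77.7100 * 0.98955493 * 0.39547521 - 84.34388759 * 0.30675251 = 4.5387


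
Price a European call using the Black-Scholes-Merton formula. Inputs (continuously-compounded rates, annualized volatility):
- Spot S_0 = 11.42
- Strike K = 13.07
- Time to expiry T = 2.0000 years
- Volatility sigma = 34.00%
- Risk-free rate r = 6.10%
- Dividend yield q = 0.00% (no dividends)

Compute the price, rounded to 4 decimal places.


Answer: Price = 2.1102

Derivation:
d1 = (ln(S/K) + (r - q + 0.5*sigma^2) * T) / (sigma * sqrt(T)) = 0.21347694
d2 = d1 - sigma * sqrt(T) = -0.26735567
exp(-rT) = 0.88514837; exp(-qT) = 1.00000000
C = S_0 * exp(-qT) * N(d1) - K * exp(-rT) * N(d2)
N(d1) = 0.58452251; N(d2) = 0.39459767
C = 11.4200 * 1.00000000 * 0.58452251 - 13.0700 * 0.88514837 * 0.39459767 = 2.1102


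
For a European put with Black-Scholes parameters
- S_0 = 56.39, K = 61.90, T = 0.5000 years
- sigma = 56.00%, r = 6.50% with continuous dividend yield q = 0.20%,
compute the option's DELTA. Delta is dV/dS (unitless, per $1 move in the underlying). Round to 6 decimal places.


d1 = 0.0421022947; d2 = -0.3538775028
phi(d1) = 0.3985888539; exp(-qT) = 0.9990004998; exp(-rT) = 0.9680224498
N(-d1) = 0.4832085754
Delta = -exp(-qT) * N(-d1) = -0.9990004998 * 0.4832085754 = -0.482726

Answer: Delta = -0.482726


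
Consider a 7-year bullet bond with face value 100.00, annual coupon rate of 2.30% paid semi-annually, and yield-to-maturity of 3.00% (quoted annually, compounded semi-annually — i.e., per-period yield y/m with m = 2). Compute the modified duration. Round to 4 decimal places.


Answer: Modified duration = 6.3955

Derivation:
Coupon per period c = face * coupon_rate / m = 1.150000
Periods per year m = 2; per-period yield y/m = 0.015000
Number of cashflows N = 14
Cashflows (t years, CF_t, discount factor 1/(1+y/m)^(m*t), PV):
  t = 0.5000: CF_t = 1.150000, DF = 0.985222, PV = 1.133005
  t = 1.0000: CF_t = 1.150000, DF = 0.970662, PV = 1.116261
  t = 1.5000: CF_t = 1.150000, DF = 0.956317, PV = 1.099765
  t = 2.0000: CF_t = 1.150000, DF = 0.942184, PV = 1.083512
  t = 2.5000: CF_t = 1.150000, DF = 0.928260, PV = 1.067499
  t = 3.0000: CF_t = 1.150000, DF = 0.914542, PV = 1.051724
  t = 3.5000: CF_t = 1.150000, DF = 0.901027, PV = 1.036181
  t = 4.0000: CF_t = 1.150000, DF = 0.887711, PV = 1.020868
  t = 4.5000: CF_t = 1.150000, DF = 0.874592, PV = 1.005781
  t = 5.0000: CF_t = 1.150000, DF = 0.861667, PV = 0.990917
  t = 5.5000: CF_t = 1.150000, DF = 0.848933, PV = 0.976273
  t = 6.0000: CF_t = 1.150000, DF = 0.836387, PV = 0.961846
  t = 6.5000: CF_t = 1.150000, DF = 0.824027, PV = 0.947631
  t = 7.0000: CF_t = 101.150000, DF = 0.811849, PV = 82.118554
Price P = sum_t PV_t = 95.609816
First compute Macaulay numerator sum_t t * PV_t:
  t * PV_t at t = 0.5000: 0.566502
  t * PV_t at t = 1.0000: 1.116261
  t * PV_t at t = 1.5000: 1.649647
  t * PV_t at t = 2.0000: 2.167024
  t * PV_t at t = 2.5000: 2.668748
  t * PV_t at t = 3.0000: 3.155171
  t * PV_t at t = 3.5000: 3.626633
  t * PV_t at t = 4.0000: 4.083471
  t * PV_t at t = 4.5000: 4.526015
  t * PV_t at t = 5.0000: 4.954587
  t * PV_t at t = 5.5000: 5.369503
  t * PV_t at t = 6.0000: 5.771073
  t * PV_t at t = 6.5000: 6.159602
  t * PV_t at t = 7.0000: 574.829881
Macaulay duration D = 620.644117 / 95.609816 = 6.491427
Modified duration = D / (1 + y/m) = 6.491427 / (1 + 0.015000) = 6.395494


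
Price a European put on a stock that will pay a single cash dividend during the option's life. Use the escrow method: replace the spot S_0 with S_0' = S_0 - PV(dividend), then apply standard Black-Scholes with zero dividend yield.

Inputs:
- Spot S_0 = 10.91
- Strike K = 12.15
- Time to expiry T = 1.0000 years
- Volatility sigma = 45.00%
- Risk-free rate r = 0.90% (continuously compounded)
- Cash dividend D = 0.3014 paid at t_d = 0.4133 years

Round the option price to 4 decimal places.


PV(D) = D * exp(-r * t_d) = 0.3014 * 0.99628721 = 0.30028096
S_0' = S_0 - PV(D) = 10.9100 - 0.30028096 = 10.60971904
d1 = (ln(S_0'/K) + (r + sigma^2/2)*T) / (sigma*sqrt(T)) = -0.05624155
d2 = d1 - sigma*sqrt(T) = -0.50624155
exp(-rT) = 0.99104038
N(-d1) = 0.52242531; N(-d2) = 0.69365646
P = K * exp(-rT) * N(-d2) - S_0' * N(-d1) = 12.1500 * 0.99104038 * 0.69365646 - 10.60971904 * 0.52242531 = 2.8096

Answer: Price = 2.8096


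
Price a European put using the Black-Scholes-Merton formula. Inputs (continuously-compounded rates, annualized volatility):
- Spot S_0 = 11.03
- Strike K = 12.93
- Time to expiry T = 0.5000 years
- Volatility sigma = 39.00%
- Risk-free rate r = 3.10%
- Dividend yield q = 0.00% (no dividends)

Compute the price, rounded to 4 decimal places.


d1 = (ln(S/K) + (r - q + 0.5*sigma^2) * T) / (sigma * sqrt(T)) = -0.38222334
d2 = d1 - sigma * sqrt(T) = -0.65799499
exp(-rT) = 0.98461951; exp(-qT) = 1.00000000
P = K * exp(-rT) * N(-d2) - S_0 * exp(-qT) * N(-d1)
N(-d1) = 0.64885215; N(-d2) = 0.74472932
P = 12.9300 * 0.98461951 * 0.74472932 - 11.0300 * 1.00000000 * 0.64885215 = 2.3244

Answer: Price = 2.3244


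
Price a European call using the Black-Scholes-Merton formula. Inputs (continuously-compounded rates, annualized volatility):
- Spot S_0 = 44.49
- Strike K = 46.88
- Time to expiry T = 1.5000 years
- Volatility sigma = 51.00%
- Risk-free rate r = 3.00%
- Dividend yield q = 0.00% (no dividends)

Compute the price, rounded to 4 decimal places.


Answer: Price = 10.7860

Derivation:
d1 = (ln(S/K) + (r - q + 0.5*sigma^2) * T) / (sigma * sqrt(T)) = 0.30058009
d2 = d1 - sigma * sqrt(T) = -0.32403980
exp(-rT) = 0.95599748; exp(-qT) = 1.00000000
C = S_0 * exp(-qT) * N(d1) - K * exp(-rT) * N(d2)
N(d1) = 0.61813264; N(d2) = 0.37295395
C = 44.4900 * 1.00000000 * 0.61813264 - 46.8800 * 0.95599748 * 0.37295395 = 10.7860


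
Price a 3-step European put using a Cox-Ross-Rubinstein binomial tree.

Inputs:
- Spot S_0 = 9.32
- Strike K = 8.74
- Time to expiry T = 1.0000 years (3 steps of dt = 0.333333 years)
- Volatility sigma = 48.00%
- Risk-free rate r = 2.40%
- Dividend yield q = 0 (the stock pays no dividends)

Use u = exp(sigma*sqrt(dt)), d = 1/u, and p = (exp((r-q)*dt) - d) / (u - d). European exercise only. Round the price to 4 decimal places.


Answer: Price = V(0,0) = 1.4518

Derivation:
dt = T/N = 0.333333
u = exp(sigma*sqrt(dt)) = 1.319335; d = 1/u = 0.757957
p = (exp((r-q)*dt) - d) / (u - d) = 0.445466
Discount per step: exp(-r*dt) = 0.992032
Stock lattice S(k, i) with i counting down-moves:
  k=0: S(0,0) = 9.3200
  k=1: S(1,0) = 12.2962; S(1,1) = 7.0642
  k=2: S(2,0) = 16.2228; S(2,1) = 9.3200; S(2,2) = 5.3543
  k=3: S(3,0) = 21.4033; S(3,1) = 12.2962; S(3,2) = 7.0642; S(3,3) = 4.0584
Terminal payoffs V(N, i) = max(K - S_T, 0):
  V(3,0) = 0.000000; V(3,1) = 0.000000; V(3,2) = 1.675837; V(3,3) = 4.681643
Backward induction: V(k, i) = exp(-r*dt) * [p * V(k+1, i) + (1-p) * V(k+1, i+1)].
  V(2,0) = exp(-r*dt) * [p*0.000000 + (1-p)*0.000000] = 0.000000
  V(2,1) = exp(-r*dt) * [p*0.000000 + (1-p)*1.675837] = 0.921904
  V(2,2) = exp(-r*dt) * [p*1.675837 + (1-p)*4.681643] = 3.316025
  V(1,0) = exp(-r*dt) * [p*0.000000 + (1-p)*0.921904] = 0.507154
  V(1,1) = exp(-r*dt) * [p*0.921904 + (1-p)*3.316025] = 2.231602
  V(0,0) = exp(-r*dt) * [p*0.507154 + (1-p)*2.231602] = 1.451758


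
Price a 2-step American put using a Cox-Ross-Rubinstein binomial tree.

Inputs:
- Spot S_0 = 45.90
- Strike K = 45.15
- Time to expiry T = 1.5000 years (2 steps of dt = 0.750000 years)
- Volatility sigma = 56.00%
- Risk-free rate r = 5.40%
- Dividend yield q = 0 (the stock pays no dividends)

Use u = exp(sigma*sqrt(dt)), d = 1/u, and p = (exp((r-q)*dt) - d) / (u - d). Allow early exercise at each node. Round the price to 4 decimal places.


Answer: Price = V(0,0) = 9.3732

Derivation:
dt = T/N = 0.750000
u = exp(sigma*sqrt(dt)) = 1.624133; d = 1/u = 0.615713
p = (exp((r-q)*dt) - d) / (u - d) = 0.422064
Discount per step: exp(-r*dt) = 0.960309
Stock lattice S(k, i) with i counting down-moves:
  k=0: S(0,0) = 45.9000
  k=1: S(1,0) = 74.5477; S(1,1) = 28.2612
  k=2: S(2,0) = 121.0754; S(2,1) = 45.9000; S(2,2) = 17.4008
Terminal payoffs V(N, i) = max(K - S_T, 0):
  V(2,0) = 0.000000; V(2,1) = 0.000000; V(2,2) = 27.749192
Backward induction: V(k, i) = exp(-r*dt) * [p * V(k+1, i) + (1-p) * V(k+1, i+1)]; then take max(V_cont, immediate exercise) for American.
  V(1,0) = exp(-r*dt) * [p*0.000000 + (1-p)*0.000000] = 0.000000; exercise = 0.000000; V(1,0) = max -> 0.000000
  V(1,1) = exp(-r*dt) * [p*0.000000 + (1-p)*27.749192] = 15.400713; exercise = 16.888770; V(1,1) = max -> 16.888770
  V(0,0) = exp(-r*dt) * [p*0.000000 + (1-p)*16.888770] = 9.373214; exercise = 0.000000; V(0,0) = max -> 9.373214


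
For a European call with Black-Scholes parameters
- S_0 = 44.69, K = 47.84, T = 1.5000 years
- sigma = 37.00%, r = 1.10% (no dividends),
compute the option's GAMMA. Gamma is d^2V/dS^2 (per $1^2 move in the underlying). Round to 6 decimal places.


Answer: Gamma = 0.019575

Derivation:
d1 = 0.1126823833; d2 = -0.3404732191
phi(d1) = 0.3964175544; exp(-qT) = 1.0000000000; exp(-rT) = 0.9836353794
Gamma = exp(-qT) * phi(d1) / (S * sigma * sqrt(T)) = 1.0000000000 * 0.3964175544 / (44.6900 * 0.3700 * 1.2247448714) = 0.019575


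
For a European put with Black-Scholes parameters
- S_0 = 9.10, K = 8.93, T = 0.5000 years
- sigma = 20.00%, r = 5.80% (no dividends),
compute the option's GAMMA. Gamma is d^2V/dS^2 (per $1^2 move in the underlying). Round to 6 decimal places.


d1 = 0.4091179732; d2 = 0.2676966170
phi(d1) = 0.3669141833; exp(-qT) = 1.0000000000; exp(-rT) = 0.9714164645
Gamma = exp(-qT) * phi(d1) / (S * sigma * sqrt(T)) = 1.0000000000 * 0.3669141833 / (9.1000 * 0.2000 * 0.7071067812) = 0.285107

Answer: Gamma = 0.285107


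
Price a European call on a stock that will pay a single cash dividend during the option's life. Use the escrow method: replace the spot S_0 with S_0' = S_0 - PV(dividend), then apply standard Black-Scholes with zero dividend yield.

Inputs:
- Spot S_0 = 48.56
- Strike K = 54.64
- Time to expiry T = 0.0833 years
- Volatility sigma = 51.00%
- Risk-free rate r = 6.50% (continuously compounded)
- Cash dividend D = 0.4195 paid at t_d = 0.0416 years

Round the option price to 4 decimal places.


PV(D) = D * exp(-r * t_d) = 0.4195 * 0.99729965 = 0.41836720
S_0' = S_0 - PV(D) = 48.5600 - 0.41836720 = 48.14163280
d1 = (ln(S_0'/K) + (r + sigma^2/2)*T) / (sigma*sqrt(T)) = -0.74983048
d2 = d1 - sigma*sqrt(T) = -0.89702535
exp(-rT) = 0.99460013
N(d1) = 0.22667840; N(d2) = 0.18485269
C = S_0' * N(d1) - K * exp(-rT) * N(d2) = 48.14163280 * 0.22667840 - 54.6400 * 0.99460013 * 0.18485269 = 0.8669

Answer: Price = 0.8669


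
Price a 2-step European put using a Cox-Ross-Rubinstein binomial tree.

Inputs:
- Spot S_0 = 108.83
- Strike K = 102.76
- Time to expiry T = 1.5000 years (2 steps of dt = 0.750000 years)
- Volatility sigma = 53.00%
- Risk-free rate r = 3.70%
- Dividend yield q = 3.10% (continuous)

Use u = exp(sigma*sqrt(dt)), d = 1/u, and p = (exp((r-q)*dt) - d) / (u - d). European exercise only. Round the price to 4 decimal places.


dt = T/N = 0.750000
u = exp(sigma*sqrt(dt)) = 1.582480; d = 1/u = 0.631919
p = (exp((r-q)*dt) - d) / (u - d) = 0.391969
Discount per step: exp(-r*dt) = 0.972631
Stock lattice S(k, i) with i counting down-moves:
  k=0: S(0,0) = 108.8300
  k=1: S(1,0) = 172.2213; S(1,1) = 68.7718
  k=2: S(2,0) = 272.5369; S(2,1) = 108.8300; S(2,2) = 43.4582
Terminal payoffs V(N, i) = max(K - S_T, 0):
  V(2,0) = 0.000000; V(2,1) = 0.000000; V(2,2) = 59.301776
Backward induction: V(k, i) = exp(-r*dt) * [p * V(k+1, i) + (1-p) * V(k+1, i+1)].
  V(1,0) = exp(-r*dt) * [p*0.000000 + (1-p)*0.000000] = 0.000000
  V(1,1) = exp(-r*dt) * [p*0.000000 + (1-p)*59.301776] = 35.070464
  V(0,0) = exp(-r*dt) * [p*0.000000 + (1-p)*35.070464] = 20.740313

Answer: Price = V(0,0) = 20.7403


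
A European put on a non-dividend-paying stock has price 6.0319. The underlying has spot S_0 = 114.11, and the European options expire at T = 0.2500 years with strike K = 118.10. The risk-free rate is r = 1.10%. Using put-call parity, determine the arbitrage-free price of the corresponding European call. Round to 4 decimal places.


Put-call parity: C - P = S_0 * exp(-qT) - K * exp(-rT).
S_0 * exp(-qT) = 114.1100 * 1.00000000 = 114.11000000
K * exp(-rT) = 118.1000 * 0.99725378 = 117.77567116
C = P + S*exp(-qT) - K*exp(-rT)
C = 6.0319 + 114.11000000 - 117.77567116 = 2.3662

Answer: Call price = 2.3662


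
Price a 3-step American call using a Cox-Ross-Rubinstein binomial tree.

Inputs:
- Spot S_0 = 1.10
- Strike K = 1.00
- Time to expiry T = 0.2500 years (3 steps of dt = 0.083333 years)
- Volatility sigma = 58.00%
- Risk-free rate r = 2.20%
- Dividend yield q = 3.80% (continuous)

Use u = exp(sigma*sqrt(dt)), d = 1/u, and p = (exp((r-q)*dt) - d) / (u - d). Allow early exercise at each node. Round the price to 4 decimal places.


dt = T/N = 0.083333
u = exp(sigma*sqrt(dt)) = 1.182264; d = 1/u = 0.845834
p = (exp((r-q)*dt) - d) / (u - d) = 0.454279
Discount per step: exp(-r*dt) = 0.998168
Stock lattice S(k, i) with i counting down-moves:
  k=0: S(0,0) = 1.1000
  k=1: S(1,0) = 1.3005; S(1,1) = 0.9304
  k=2: S(2,0) = 1.5375; S(2,1) = 1.1000; S(2,2) = 0.7870
  k=3: S(3,0) = 1.8178; S(3,1) = 1.3005; S(3,2) = 0.9304; S(3,3) = 0.6657
Terminal payoffs V(N, i) = max(S_T - K, 0):
  V(3,0) = 0.817760; V(3,1) = 0.300491; V(3,2) = 0.000000; V(3,3) = 0.000000
Backward induction: V(k, i) = exp(-r*dt) * [p * V(k+1, i) + (1-p) * V(k+1, i+1)]; then take max(V_cont, immediate exercise) for American.
  V(2,0) = exp(-r*dt) * [p*0.817760 + (1-p)*0.300491] = 0.534495; exercise = 0.537524; V(2,0) = max -> 0.537524
  V(2,1) = exp(-r*dt) * [p*0.300491 + (1-p)*0.000000] = 0.136257; exercise = 0.100000; V(2,1) = max -> 0.136257
  V(2,2) = exp(-r*dt) * [p*0.000000 + (1-p)*0.000000] = 0.000000; exercise = 0.000000; V(2,2) = max -> 0.000000
  V(1,0) = exp(-r*dt) * [p*0.537524 + (1-p)*0.136257] = 0.317961; exercise = 0.300491; V(1,0) = max -> 0.317961
  V(1,1) = exp(-r*dt) * [p*0.136257 + (1-p)*0.000000] = 0.061785; exercise = 0.000000; V(1,1) = max -> 0.061785
  V(0,0) = exp(-r*dt) * [p*0.317961 + (1-p)*0.061785] = 0.177834; exercise = 0.100000; V(0,0) = max -> 0.177834

Answer: Price = V(0,0) = 0.1778
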